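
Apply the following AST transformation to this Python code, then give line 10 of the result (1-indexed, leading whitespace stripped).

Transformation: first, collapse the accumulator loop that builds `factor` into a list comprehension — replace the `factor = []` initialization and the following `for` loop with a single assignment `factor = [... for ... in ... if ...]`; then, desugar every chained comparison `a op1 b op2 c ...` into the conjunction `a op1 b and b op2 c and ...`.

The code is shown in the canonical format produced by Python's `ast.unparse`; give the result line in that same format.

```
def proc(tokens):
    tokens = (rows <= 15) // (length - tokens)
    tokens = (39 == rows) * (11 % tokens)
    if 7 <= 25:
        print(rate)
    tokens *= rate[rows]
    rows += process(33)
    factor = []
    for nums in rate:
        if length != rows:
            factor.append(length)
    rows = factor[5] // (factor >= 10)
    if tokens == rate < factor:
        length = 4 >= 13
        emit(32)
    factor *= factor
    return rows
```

Transformed code:
def proc(tokens):
    tokens = (rows <= 15) // (length - tokens)
    tokens = (39 == rows) * (11 % tokens)
    if 7 <= 25:
        print(rate)
    tokens *= rate[rows]
    rows += process(33)
    factor = [length for nums in rate if length != rows]
    rows = factor[5] // (factor >= 10)
    if tokens == rate and rate < factor:
        length = 4 >= 13
        emit(32)
    factor *= factor
    return rows

if tokens == rate and rate < factor:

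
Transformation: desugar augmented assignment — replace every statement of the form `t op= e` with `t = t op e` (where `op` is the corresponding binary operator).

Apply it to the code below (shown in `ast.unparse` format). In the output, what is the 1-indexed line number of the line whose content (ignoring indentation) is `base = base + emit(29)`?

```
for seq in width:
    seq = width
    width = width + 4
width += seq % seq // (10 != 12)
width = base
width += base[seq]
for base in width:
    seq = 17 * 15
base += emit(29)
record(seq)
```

Transformed code:
for seq in width:
    seq = width
    width = width + 4
width = width + seq % seq // (10 != 12)
width = base
width = width + base[seq]
for base in width:
    seq = 17 * 15
base = base + emit(29)
record(seq)

9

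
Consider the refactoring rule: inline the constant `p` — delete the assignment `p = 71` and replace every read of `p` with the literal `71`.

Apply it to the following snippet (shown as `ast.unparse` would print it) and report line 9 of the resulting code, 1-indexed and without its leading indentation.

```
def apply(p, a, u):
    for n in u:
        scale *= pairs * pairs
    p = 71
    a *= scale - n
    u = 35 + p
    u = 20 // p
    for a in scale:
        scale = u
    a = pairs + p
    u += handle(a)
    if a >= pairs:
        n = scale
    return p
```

Transformed code:
def apply(p, a, u):
    for n in u:
        scale *= pairs * pairs
    a *= scale - n
    u = 35 + 71
    u = 20 // 71
    for a in scale:
        scale = u
    a = pairs + 71
    u += handle(a)
    if a >= pairs:
        n = scale
    return 71

a = pairs + 71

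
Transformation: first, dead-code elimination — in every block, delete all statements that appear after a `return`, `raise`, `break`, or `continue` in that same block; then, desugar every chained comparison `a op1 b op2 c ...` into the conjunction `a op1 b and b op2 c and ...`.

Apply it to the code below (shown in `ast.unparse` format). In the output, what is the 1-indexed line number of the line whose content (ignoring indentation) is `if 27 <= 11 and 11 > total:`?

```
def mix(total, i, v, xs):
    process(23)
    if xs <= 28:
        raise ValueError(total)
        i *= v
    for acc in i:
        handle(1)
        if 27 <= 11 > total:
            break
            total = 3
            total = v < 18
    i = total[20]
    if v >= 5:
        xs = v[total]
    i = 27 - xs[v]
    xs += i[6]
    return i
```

7

Transformed code:
def mix(total, i, v, xs):
    process(23)
    if xs <= 28:
        raise ValueError(total)
    for acc in i:
        handle(1)
        if 27 <= 11 and 11 > total:
            break
    i = total[20]
    if v >= 5:
        xs = v[total]
    i = 27 - xs[v]
    xs += i[6]
    return i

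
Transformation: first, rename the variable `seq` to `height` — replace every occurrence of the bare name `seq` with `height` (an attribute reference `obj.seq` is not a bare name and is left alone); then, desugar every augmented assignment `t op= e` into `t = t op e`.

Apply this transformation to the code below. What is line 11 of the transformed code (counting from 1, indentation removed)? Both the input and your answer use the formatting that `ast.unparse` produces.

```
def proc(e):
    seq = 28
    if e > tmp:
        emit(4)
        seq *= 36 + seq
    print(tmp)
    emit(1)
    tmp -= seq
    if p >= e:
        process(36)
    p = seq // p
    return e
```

Transformed code:
def proc(e):
    height = 28
    if e > tmp:
        emit(4)
        height = height * (36 + height)
    print(tmp)
    emit(1)
    tmp = tmp - height
    if p >= e:
        process(36)
    p = height // p
    return e

p = height // p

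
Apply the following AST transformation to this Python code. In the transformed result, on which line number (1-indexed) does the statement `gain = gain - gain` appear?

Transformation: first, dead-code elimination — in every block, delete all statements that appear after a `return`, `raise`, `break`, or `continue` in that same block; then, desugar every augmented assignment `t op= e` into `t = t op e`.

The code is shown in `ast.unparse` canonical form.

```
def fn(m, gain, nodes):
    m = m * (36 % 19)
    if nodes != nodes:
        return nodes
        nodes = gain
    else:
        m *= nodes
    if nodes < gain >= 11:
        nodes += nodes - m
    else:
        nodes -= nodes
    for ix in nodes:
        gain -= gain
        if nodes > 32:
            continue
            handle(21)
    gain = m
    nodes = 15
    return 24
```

12

Transformed code:
def fn(m, gain, nodes):
    m = m * (36 % 19)
    if nodes != nodes:
        return nodes
    else:
        m = m * nodes
    if nodes < gain >= 11:
        nodes = nodes + (nodes - m)
    else:
        nodes = nodes - nodes
    for ix in nodes:
        gain = gain - gain
        if nodes > 32:
            continue
    gain = m
    nodes = 15
    return 24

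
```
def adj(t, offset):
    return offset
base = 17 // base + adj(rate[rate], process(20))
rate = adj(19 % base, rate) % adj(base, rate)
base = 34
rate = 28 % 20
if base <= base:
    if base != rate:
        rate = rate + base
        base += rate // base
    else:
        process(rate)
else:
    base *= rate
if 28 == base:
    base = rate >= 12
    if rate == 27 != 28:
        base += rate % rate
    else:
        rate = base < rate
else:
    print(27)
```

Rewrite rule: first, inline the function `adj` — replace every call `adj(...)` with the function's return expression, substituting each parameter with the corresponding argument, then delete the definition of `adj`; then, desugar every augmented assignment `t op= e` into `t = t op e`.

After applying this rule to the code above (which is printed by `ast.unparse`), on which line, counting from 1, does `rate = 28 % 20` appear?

Transformed code:
base = 17 // base + process(20)
rate = rate % rate
base = 34
rate = 28 % 20
if base <= base:
    if base != rate:
        rate = rate + base
        base = base + rate // base
    else:
        process(rate)
else:
    base = base * rate
if 28 == base:
    base = rate >= 12
    if rate == 27 != 28:
        base = base + rate % rate
    else:
        rate = base < rate
else:
    print(27)

4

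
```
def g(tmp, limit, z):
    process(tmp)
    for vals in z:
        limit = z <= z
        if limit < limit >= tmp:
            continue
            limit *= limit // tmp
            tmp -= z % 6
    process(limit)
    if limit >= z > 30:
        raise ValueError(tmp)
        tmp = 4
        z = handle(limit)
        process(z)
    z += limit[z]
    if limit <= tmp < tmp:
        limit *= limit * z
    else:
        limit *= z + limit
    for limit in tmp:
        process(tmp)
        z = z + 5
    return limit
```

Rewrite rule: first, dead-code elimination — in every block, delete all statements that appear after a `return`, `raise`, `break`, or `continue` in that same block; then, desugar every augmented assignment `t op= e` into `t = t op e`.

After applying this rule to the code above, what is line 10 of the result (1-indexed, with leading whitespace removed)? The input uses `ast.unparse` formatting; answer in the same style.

Transformed code:
def g(tmp, limit, z):
    process(tmp)
    for vals in z:
        limit = z <= z
        if limit < limit >= tmp:
            continue
    process(limit)
    if limit >= z > 30:
        raise ValueError(tmp)
    z = z + limit[z]
    if limit <= tmp < tmp:
        limit = limit * (limit * z)
    else:
        limit = limit * (z + limit)
    for limit in tmp:
        process(tmp)
        z = z + 5
    return limit

z = z + limit[z]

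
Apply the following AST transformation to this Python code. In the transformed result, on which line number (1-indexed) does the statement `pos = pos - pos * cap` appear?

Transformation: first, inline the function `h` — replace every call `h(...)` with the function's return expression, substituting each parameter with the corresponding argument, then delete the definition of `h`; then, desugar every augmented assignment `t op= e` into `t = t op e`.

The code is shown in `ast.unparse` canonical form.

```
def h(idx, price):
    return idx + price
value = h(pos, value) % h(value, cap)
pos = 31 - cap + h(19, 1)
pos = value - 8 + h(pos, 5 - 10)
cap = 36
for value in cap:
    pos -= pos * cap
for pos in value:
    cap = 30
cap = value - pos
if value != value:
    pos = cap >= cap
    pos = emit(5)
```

Transformed code:
value = (pos + value) % (value + cap)
pos = 31 - cap + (19 + 1)
pos = value - 8 + (pos + (5 - 10))
cap = 36
for value in cap:
    pos = pos - pos * cap
for pos in value:
    cap = 30
cap = value - pos
if value != value:
    pos = cap >= cap
    pos = emit(5)

6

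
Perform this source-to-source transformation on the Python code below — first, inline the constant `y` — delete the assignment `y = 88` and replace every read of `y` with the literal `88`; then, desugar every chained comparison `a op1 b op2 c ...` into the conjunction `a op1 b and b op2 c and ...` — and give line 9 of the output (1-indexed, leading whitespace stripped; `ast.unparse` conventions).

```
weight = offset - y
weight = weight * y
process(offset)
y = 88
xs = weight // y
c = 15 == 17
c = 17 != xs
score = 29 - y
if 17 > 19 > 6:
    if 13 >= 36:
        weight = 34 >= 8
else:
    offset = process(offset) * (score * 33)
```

if 13 >= 36:

Transformed code:
weight = offset - 88
weight = weight * 88
process(offset)
xs = weight // 88
c = 15 == 17
c = 17 != xs
score = 29 - 88
if 17 > 19 and 19 > 6:
    if 13 >= 36:
        weight = 34 >= 8
else:
    offset = process(offset) * (score * 33)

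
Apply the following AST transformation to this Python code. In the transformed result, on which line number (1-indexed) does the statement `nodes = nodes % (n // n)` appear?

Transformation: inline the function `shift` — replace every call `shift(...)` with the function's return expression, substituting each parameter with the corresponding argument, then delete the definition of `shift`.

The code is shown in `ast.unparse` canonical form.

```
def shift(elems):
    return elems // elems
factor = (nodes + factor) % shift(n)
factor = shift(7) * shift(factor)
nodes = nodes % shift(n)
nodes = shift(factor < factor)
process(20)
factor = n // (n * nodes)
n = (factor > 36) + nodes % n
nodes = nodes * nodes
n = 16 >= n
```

Transformed code:
factor = (nodes + factor) % (n // n)
factor = 7 // 7 * (factor // factor)
nodes = nodes % (n // n)
nodes = (factor < factor) // (factor < factor)
process(20)
factor = n // (n * nodes)
n = (factor > 36) + nodes % n
nodes = nodes * nodes
n = 16 >= n

3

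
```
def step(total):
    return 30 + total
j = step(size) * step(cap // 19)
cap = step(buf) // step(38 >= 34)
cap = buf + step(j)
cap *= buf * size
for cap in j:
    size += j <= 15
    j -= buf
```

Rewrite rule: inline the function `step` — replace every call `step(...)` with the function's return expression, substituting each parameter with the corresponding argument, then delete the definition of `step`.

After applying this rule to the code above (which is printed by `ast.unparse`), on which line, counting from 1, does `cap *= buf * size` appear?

Transformed code:
j = (30 + size) * (30 + cap // 19)
cap = (30 + buf) // (30 + (38 >= 34))
cap = buf + (30 + j)
cap *= buf * size
for cap in j:
    size += j <= 15
    j -= buf

4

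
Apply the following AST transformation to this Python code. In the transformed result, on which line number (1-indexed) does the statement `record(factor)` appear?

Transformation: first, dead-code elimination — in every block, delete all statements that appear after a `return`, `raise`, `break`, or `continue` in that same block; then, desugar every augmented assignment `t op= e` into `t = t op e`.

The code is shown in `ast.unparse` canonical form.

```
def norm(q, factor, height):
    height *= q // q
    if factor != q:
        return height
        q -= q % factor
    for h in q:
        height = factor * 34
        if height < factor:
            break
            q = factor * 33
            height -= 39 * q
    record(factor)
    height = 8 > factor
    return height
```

9

Transformed code:
def norm(q, factor, height):
    height = height * (q // q)
    if factor != q:
        return height
    for h in q:
        height = factor * 34
        if height < factor:
            break
    record(factor)
    height = 8 > factor
    return height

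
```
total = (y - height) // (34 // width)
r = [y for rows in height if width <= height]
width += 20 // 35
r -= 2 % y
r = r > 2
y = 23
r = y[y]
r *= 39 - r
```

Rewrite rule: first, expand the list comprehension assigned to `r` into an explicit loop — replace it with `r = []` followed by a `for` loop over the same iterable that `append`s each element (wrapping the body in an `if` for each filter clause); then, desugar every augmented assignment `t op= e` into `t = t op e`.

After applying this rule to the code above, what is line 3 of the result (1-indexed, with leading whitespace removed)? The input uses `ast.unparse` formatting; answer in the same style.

Transformed code:
total = (y - height) // (34 // width)
r = []
for rows in height:
    if width <= height:
        r.append(y)
width = width + 20 // 35
r = r - 2 % y
r = r > 2
y = 23
r = y[y]
r = r * (39 - r)

for rows in height:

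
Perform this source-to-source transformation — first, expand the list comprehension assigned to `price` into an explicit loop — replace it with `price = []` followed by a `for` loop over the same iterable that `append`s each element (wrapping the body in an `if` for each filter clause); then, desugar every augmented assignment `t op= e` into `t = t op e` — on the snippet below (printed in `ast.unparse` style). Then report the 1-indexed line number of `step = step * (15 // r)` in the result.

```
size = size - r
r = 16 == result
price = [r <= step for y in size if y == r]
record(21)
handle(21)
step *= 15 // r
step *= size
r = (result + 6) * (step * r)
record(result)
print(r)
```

Transformed code:
size = size - r
r = 16 == result
price = []
for y in size:
    if y == r:
        price.append(r <= step)
record(21)
handle(21)
step = step * (15 // r)
step = step * size
r = (result + 6) * (step * r)
record(result)
print(r)

9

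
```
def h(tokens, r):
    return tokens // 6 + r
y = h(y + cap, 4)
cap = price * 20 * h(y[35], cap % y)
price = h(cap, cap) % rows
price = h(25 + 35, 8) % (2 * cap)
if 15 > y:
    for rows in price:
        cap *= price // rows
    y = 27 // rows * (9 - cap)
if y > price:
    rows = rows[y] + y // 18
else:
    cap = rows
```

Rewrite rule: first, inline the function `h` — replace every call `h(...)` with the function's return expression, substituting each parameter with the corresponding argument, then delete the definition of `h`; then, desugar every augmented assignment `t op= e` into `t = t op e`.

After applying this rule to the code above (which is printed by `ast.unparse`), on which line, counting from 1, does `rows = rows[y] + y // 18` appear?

10

Transformed code:
y = (y + cap) // 6 + 4
cap = price * 20 * (y[35] // 6 + cap % y)
price = (cap // 6 + cap) % rows
price = ((25 + 35) // 6 + 8) % (2 * cap)
if 15 > y:
    for rows in price:
        cap = cap * (price // rows)
    y = 27 // rows * (9 - cap)
if y > price:
    rows = rows[y] + y // 18
else:
    cap = rows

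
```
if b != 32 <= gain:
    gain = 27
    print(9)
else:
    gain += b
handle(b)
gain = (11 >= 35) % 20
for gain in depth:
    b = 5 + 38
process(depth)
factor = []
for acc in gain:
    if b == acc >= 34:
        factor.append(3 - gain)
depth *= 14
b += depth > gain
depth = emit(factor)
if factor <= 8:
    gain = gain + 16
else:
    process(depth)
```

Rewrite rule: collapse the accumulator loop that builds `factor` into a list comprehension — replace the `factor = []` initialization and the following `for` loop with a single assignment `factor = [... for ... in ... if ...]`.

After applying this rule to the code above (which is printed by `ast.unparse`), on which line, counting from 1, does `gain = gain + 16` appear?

16

Transformed code:
if b != 32 <= gain:
    gain = 27
    print(9)
else:
    gain += b
handle(b)
gain = (11 >= 35) % 20
for gain in depth:
    b = 5 + 38
process(depth)
factor = [3 - gain for acc in gain if b == acc >= 34]
depth *= 14
b += depth > gain
depth = emit(factor)
if factor <= 8:
    gain = gain + 16
else:
    process(depth)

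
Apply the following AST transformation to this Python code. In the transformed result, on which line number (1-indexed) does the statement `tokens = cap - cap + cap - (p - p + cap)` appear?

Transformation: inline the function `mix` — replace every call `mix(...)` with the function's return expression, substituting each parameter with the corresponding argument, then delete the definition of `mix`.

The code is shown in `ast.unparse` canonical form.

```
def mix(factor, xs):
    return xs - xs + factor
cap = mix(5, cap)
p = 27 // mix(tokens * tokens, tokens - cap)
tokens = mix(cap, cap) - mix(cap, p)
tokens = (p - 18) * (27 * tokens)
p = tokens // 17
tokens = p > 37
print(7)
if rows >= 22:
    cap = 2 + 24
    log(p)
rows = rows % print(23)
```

3

Transformed code:
cap = cap - cap + 5
p = 27 // (tokens - cap - (tokens - cap) + tokens * tokens)
tokens = cap - cap + cap - (p - p + cap)
tokens = (p - 18) * (27 * tokens)
p = tokens // 17
tokens = p > 37
print(7)
if rows >= 22:
    cap = 2 + 24
    log(p)
rows = rows % print(23)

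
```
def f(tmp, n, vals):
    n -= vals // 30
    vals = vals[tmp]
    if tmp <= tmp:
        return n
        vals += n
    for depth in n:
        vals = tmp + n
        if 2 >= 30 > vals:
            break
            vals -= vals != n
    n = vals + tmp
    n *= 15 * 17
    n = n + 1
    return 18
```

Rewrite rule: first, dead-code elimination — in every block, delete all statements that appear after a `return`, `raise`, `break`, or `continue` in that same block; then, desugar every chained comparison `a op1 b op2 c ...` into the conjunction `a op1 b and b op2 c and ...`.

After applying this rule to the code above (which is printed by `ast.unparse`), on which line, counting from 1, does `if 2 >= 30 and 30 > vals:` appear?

Transformed code:
def f(tmp, n, vals):
    n -= vals // 30
    vals = vals[tmp]
    if tmp <= tmp:
        return n
    for depth in n:
        vals = tmp + n
        if 2 >= 30 and 30 > vals:
            break
    n = vals + tmp
    n *= 15 * 17
    n = n + 1
    return 18

8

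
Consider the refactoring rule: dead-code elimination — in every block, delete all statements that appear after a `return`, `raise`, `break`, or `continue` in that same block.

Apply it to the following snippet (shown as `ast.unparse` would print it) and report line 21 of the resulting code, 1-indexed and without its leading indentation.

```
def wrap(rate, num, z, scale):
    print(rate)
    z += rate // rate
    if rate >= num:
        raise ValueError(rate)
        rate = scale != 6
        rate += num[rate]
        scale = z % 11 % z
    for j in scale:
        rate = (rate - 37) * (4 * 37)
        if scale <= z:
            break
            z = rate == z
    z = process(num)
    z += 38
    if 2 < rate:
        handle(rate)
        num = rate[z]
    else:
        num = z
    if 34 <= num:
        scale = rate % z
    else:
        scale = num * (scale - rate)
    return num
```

return num

Transformed code:
def wrap(rate, num, z, scale):
    print(rate)
    z += rate // rate
    if rate >= num:
        raise ValueError(rate)
    for j in scale:
        rate = (rate - 37) * (4 * 37)
        if scale <= z:
            break
    z = process(num)
    z += 38
    if 2 < rate:
        handle(rate)
        num = rate[z]
    else:
        num = z
    if 34 <= num:
        scale = rate % z
    else:
        scale = num * (scale - rate)
    return num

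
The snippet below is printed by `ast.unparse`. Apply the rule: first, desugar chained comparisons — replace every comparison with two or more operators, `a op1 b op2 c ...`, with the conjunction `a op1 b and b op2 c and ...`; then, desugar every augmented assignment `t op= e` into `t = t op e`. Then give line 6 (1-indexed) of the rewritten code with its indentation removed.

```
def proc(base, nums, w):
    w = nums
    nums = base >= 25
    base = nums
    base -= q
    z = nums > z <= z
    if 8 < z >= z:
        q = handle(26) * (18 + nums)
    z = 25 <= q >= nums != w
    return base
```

Transformed code:
def proc(base, nums, w):
    w = nums
    nums = base >= 25
    base = nums
    base = base - q
    z = nums > z and z <= z
    if 8 < z and z >= z:
        q = handle(26) * (18 + nums)
    z = 25 <= q and q >= nums and (nums != w)
    return base

z = nums > z and z <= z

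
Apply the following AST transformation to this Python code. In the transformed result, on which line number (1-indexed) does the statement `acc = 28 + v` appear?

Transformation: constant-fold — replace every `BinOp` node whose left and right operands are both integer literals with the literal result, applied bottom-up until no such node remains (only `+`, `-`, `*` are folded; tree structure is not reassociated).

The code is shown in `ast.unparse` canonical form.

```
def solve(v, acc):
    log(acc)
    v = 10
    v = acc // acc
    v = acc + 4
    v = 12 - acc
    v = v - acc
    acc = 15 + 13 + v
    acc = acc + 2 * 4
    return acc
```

8

Transformed code:
def solve(v, acc):
    log(acc)
    v = 10
    v = acc // acc
    v = acc + 4
    v = 12 - acc
    v = v - acc
    acc = 28 + v
    acc = acc + 8
    return acc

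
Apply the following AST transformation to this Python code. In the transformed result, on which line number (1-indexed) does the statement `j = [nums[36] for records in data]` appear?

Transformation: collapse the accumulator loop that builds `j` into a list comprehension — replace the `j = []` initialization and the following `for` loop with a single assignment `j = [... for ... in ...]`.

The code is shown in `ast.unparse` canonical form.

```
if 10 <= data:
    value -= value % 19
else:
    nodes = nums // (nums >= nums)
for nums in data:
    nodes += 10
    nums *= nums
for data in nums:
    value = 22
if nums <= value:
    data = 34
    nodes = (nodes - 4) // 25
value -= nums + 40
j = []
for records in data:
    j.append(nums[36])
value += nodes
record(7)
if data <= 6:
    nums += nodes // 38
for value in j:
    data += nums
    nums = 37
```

14

Transformed code:
if 10 <= data:
    value -= value % 19
else:
    nodes = nums // (nums >= nums)
for nums in data:
    nodes += 10
    nums *= nums
for data in nums:
    value = 22
if nums <= value:
    data = 34
    nodes = (nodes - 4) // 25
value -= nums + 40
j = [nums[36] for records in data]
value += nodes
record(7)
if data <= 6:
    nums += nodes // 38
for value in j:
    data += nums
    nums = 37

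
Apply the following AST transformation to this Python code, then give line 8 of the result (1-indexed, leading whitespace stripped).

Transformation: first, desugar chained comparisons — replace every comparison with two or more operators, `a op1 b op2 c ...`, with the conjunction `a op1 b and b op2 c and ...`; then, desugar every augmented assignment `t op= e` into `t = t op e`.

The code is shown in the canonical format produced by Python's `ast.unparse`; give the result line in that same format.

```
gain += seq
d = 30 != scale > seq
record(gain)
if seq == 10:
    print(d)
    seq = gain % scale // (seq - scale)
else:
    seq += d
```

seq = seq + d

Transformed code:
gain = gain + seq
d = 30 != scale and scale > seq
record(gain)
if seq == 10:
    print(d)
    seq = gain % scale // (seq - scale)
else:
    seq = seq + d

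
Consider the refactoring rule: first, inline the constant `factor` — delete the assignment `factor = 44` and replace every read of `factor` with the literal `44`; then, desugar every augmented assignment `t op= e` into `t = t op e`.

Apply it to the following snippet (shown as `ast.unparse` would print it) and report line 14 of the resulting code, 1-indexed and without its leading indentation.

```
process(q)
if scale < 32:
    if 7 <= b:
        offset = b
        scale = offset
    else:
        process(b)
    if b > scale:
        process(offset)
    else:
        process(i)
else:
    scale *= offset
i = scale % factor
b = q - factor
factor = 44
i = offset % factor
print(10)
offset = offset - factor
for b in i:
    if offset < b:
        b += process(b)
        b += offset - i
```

i = scale % 44

Transformed code:
process(q)
if scale < 32:
    if 7 <= b:
        offset = b
        scale = offset
    else:
        process(b)
    if b > scale:
        process(offset)
    else:
        process(i)
else:
    scale = scale * offset
i = scale % 44
b = q - 44
i = offset % 44
print(10)
offset = offset - 44
for b in i:
    if offset < b:
        b = b + process(b)
        b = b + (offset - i)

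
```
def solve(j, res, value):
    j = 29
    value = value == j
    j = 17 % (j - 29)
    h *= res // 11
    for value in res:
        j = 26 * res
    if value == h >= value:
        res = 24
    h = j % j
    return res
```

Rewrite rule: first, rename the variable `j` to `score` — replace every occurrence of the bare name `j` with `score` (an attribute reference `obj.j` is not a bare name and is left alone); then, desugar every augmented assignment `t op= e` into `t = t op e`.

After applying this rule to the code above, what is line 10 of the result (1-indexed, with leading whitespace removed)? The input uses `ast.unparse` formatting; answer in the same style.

Transformed code:
def solve(score, res, value):
    score = 29
    value = value == score
    score = 17 % (score - 29)
    h = h * (res // 11)
    for value in res:
        score = 26 * res
    if value == h >= value:
        res = 24
    h = score % score
    return res

h = score % score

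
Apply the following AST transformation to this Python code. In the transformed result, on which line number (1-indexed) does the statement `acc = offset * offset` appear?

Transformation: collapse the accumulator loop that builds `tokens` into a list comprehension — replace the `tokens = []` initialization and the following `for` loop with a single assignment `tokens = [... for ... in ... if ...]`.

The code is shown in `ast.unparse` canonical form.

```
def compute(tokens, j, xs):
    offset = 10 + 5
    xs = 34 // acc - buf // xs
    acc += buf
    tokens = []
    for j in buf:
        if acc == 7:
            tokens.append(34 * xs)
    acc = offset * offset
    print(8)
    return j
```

6

Transformed code:
def compute(tokens, j, xs):
    offset = 10 + 5
    xs = 34 // acc - buf // xs
    acc += buf
    tokens = [34 * xs for j in buf if acc == 7]
    acc = offset * offset
    print(8)
    return j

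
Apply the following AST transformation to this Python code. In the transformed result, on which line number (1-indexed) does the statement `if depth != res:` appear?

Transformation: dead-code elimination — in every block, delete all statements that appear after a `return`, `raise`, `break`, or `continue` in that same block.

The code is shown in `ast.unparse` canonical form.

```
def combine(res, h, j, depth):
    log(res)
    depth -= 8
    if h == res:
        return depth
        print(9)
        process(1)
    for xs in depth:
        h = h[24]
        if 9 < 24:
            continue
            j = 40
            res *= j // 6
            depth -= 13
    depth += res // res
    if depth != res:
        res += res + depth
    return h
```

Transformed code:
def combine(res, h, j, depth):
    log(res)
    depth -= 8
    if h == res:
        return depth
    for xs in depth:
        h = h[24]
        if 9 < 24:
            continue
    depth += res // res
    if depth != res:
        res += res + depth
    return h

11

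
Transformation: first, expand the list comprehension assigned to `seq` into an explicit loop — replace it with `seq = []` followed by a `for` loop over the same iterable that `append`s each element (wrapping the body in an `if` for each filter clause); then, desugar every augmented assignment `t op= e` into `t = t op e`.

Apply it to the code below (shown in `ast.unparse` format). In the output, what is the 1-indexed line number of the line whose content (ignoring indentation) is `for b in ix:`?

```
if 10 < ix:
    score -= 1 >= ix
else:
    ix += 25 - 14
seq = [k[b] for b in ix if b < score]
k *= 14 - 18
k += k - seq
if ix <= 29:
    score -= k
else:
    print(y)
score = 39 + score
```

6

Transformed code:
if 10 < ix:
    score = score - (1 >= ix)
else:
    ix = ix + (25 - 14)
seq = []
for b in ix:
    if b < score:
        seq.append(k[b])
k = k * (14 - 18)
k = k + (k - seq)
if ix <= 29:
    score = score - k
else:
    print(y)
score = 39 + score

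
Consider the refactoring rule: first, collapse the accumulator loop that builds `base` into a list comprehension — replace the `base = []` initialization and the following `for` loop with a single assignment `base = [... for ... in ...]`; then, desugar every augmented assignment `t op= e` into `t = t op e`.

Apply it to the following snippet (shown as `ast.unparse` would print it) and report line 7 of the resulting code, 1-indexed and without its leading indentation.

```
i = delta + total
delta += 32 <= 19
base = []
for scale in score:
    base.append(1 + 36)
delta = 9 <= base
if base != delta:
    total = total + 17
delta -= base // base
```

Transformed code:
i = delta + total
delta = delta + (32 <= 19)
base = [1 + 36 for scale in score]
delta = 9 <= base
if base != delta:
    total = total + 17
delta = delta - base // base

delta = delta - base // base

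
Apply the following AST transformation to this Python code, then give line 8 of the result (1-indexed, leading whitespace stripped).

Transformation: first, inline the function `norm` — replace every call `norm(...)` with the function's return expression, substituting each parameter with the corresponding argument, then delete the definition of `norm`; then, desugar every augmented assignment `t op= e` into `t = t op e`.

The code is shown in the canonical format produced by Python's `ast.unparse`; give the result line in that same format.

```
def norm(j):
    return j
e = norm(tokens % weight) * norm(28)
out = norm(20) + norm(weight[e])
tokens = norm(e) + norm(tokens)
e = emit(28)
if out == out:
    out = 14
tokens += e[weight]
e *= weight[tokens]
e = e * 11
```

e = e * weight[tokens]

Transformed code:
e = tokens % weight * 28
out = 20 + weight[e]
tokens = e + tokens
e = emit(28)
if out == out:
    out = 14
tokens = tokens + e[weight]
e = e * weight[tokens]
e = e * 11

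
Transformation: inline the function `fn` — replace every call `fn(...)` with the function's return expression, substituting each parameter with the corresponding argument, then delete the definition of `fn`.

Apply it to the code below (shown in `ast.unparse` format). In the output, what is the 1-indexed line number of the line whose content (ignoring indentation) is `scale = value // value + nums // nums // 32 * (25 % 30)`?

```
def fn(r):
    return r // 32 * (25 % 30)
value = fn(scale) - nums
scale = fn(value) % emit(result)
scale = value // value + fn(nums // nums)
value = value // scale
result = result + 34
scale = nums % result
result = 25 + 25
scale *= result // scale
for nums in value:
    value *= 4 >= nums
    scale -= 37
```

3

Transformed code:
value = scale // 32 * (25 % 30) - nums
scale = value // 32 * (25 % 30) % emit(result)
scale = value // value + nums // nums // 32 * (25 % 30)
value = value // scale
result = result + 34
scale = nums % result
result = 25 + 25
scale *= result // scale
for nums in value:
    value *= 4 >= nums
    scale -= 37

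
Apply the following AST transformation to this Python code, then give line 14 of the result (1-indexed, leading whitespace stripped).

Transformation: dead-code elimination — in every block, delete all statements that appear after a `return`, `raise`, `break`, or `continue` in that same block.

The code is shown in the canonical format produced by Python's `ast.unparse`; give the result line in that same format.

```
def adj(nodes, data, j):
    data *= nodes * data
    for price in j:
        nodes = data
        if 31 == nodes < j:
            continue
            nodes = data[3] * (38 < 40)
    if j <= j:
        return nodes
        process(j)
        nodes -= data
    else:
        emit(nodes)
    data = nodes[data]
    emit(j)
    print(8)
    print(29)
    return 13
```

Transformed code:
def adj(nodes, data, j):
    data *= nodes * data
    for price in j:
        nodes = data
        if 31 == nodes < j:
            continue
    if j <= j:
        return nodes
    else:
        emit(nodes)
    data = nodes[data]
    emit(j)
    print(8)
    print(29)
    return 13

print(29)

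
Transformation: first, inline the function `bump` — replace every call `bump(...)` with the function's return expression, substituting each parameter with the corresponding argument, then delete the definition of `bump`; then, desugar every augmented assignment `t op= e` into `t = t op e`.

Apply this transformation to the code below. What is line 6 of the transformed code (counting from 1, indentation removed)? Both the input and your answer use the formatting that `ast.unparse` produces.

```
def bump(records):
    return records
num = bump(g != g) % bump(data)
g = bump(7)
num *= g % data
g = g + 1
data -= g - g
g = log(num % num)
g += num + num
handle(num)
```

Transformed code:
num = (g != g) % data
g = 7
num = num * (g % data)
g = g + 1
data = data - (g - g)
g = log(num % num)
g = g + (num + num)
handle(num)

g = log(num % num)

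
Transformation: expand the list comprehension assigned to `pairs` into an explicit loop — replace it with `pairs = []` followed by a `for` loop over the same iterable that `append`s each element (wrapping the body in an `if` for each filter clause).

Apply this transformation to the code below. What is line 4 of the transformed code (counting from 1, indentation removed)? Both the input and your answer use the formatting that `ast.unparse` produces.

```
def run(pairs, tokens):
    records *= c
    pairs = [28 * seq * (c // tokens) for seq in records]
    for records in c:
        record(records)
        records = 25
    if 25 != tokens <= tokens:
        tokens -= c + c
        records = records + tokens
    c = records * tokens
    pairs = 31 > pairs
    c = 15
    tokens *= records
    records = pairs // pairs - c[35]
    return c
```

Transformed code:
def run(pairs, tokens):
    records *= c
    pairs = []
    for seq in records:
        pairs.append(28 * seq * (c // tokens))
    for records in c:
        record(records)
        records = 25
    if 25 != tokens <= tokens:
        tokens -= c + c
        records = records + tokens
    c = records * tokens
    pairs = 31 > pairs
    c = 15
    tokens *= records
    records = pairs // pairs - c[35]
    return c

for seq in records:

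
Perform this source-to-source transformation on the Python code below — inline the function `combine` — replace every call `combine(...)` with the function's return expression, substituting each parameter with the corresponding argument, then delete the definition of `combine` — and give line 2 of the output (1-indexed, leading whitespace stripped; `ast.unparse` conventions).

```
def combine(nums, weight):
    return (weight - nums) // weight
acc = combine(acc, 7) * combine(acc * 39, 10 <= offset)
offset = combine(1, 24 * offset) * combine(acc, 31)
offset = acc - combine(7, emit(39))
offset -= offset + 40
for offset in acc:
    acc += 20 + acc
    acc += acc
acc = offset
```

Transformed code:
acc = (7 - acc) // 7 * (((10 <= offset) - acc * 39) // (10 <= offset))
offset = (24 * offset - 1) // (24 * offset) * ((31 - acc) // 31)
offset = acc - (emit(39) - 7) // emit(39)
offset -= offset + 40
for offset in acc:
    acc += 20 + acc
    acc += acc
acc = offset

offset = (24 * offset - 1) // (24 * offset) * ((31 - acc) // 31)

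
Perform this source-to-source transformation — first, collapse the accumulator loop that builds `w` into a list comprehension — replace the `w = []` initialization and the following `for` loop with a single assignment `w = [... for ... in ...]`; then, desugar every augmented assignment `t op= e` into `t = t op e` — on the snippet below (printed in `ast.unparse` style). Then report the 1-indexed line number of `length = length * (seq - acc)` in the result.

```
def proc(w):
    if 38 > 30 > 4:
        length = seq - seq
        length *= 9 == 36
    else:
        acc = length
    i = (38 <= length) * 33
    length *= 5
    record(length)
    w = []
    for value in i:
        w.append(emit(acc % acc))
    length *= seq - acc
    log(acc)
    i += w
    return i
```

11

Transformed code:
def proc(w):
    if 38 > 30 > 4:
        length = seq - seq
        length = length * (9 == 36)
    else:
        acc = length
    i = (38 <= length) * 33
    length = length * 5
    record(length)
    w = [emit(acc % acc) for value in i]
    length = length * (seq - acc)
    log(acc)
    i = i + w
    return i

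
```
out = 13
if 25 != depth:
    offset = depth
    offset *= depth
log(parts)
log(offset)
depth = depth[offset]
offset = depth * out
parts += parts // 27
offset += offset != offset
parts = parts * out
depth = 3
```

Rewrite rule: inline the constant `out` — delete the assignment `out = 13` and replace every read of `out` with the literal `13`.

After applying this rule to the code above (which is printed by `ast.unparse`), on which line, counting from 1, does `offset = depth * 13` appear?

7

Transformed code:
if 25 != depth:
    offset = depth
    offset *= depth
log(parts)
log(offset)
depth = depth[offset]
offset = depth * 13
parts += parts // 27
offset += offset != offset
parts = parts * 13
depth = 3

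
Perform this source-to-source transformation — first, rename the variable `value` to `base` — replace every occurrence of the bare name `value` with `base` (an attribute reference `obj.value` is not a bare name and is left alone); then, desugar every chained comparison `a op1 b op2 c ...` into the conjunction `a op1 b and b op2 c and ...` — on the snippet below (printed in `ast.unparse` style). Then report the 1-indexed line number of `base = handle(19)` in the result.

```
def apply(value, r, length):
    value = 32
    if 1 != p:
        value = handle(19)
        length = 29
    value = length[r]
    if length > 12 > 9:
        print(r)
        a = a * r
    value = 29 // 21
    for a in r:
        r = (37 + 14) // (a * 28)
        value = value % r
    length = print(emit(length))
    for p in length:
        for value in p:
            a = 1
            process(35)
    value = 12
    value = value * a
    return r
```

Transformed code:
def apply(base, r, length):
    base = 32
    if 1 != p:
        base = handle(19)
        length = 29
    base = length[r]
    if length > 12 and 12 > 9:
        print(r)
        a = a * r
    base = 29 // 21
    for a in r:
        r = (37 + 14) // (a * 28)
        base = base % r
    length = print(emit(length))
    for p in length:
        for base in p:
            a = 1
            process(35)
    base = 12
    base = base * a
    return r

4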